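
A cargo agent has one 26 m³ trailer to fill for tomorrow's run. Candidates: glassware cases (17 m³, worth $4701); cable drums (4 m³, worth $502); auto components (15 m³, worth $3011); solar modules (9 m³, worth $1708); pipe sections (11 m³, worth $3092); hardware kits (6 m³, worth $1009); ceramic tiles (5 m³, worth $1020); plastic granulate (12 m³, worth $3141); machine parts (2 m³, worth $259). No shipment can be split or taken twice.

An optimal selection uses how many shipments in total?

3

Best achievable revenue is 6492.
For example pipe sections + plastic granulate + machine parts achieves it, using 25 m³.
Any selection reaching 6492 contains exactly 3 shipments.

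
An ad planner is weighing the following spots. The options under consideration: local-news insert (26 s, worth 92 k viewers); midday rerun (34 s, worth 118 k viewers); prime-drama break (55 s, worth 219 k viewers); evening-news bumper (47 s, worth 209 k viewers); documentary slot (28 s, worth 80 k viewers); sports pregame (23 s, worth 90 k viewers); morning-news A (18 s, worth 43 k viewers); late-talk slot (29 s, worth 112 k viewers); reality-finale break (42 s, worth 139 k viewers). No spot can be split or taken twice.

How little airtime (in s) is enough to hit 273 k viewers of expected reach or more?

70

Look for the lowest-airtime combination reaching 273.
evening-news bumper + sports pregame: 299 expected reach at 70 s.
Below 70 s the best achievable stays under 273.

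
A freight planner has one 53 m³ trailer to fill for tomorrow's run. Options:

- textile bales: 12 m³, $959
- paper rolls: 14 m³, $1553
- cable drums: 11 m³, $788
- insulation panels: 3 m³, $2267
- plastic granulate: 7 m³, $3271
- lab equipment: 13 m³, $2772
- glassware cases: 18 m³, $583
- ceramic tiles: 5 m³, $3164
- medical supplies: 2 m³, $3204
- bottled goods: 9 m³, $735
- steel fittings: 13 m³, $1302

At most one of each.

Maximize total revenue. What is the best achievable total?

Density check — medical supplies 1602.00, insulation panels 755.67, ceramic tiles 632.80 are the best per m³.
The ratio ordering already packs tightly: paper rolls + insulation panels + plastic granulate + lab equipment + ceramic tiles + medical supplies + bottled goods, 53 m³, 16966.
Every other selection either busts 53 m³ or fails to beat 16966.

16966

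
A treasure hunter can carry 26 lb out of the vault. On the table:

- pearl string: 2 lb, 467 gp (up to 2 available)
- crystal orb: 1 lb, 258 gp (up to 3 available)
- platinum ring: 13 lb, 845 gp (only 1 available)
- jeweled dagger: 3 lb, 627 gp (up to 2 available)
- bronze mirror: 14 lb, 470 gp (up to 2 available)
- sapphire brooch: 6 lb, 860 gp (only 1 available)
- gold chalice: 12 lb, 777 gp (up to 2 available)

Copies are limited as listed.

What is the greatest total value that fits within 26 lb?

3822

2×pearl string + 3×crystal orb + 2×jeweled dagger + sapphire brooch uses 19 of the 26 lb and totals 3822.
Every other selection either busts 26 lb or exceeds an availability limit or fails to beat 3822.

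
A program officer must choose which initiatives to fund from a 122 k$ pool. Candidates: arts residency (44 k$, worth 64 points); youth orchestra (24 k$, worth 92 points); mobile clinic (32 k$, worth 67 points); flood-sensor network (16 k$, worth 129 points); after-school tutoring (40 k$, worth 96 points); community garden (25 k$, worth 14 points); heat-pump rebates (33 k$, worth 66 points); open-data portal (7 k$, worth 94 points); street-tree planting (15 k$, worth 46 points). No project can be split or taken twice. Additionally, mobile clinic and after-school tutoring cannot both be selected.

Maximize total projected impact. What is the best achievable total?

A density-first pass picks youth orchestra + flood-sensor network + after-school tutoring + open-data portal + street-tree planting — 457 at 102 k$.
Replace street-tree planting with heat-pump rebates: the trade gains 20 net, giving 477 at 120 k$.
An exhaustive check of the 512 subsets confirms 477.

477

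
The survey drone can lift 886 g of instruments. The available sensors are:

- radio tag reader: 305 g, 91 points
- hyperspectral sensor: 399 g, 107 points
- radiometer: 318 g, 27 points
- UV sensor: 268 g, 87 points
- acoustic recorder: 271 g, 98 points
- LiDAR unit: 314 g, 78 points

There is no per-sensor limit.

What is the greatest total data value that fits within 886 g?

294

By data value per g: acoustic recorder 0.36, UV sensor 0.32, radio tag reader 0.30 lead.
The ratio ordering already packs tightly: 3×acoustic recorder, 813 g, 294.
The spare 73 g is too small for any remaining sensor, and no exchange beats 294.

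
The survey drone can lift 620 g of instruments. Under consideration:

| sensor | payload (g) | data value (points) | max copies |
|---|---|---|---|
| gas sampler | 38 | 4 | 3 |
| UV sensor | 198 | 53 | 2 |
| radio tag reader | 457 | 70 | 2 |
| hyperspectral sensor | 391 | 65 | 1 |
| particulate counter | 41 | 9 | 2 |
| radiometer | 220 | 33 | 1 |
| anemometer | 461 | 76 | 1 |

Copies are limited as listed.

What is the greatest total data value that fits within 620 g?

139

By data value per g: UV sensor 0.27, particulate counter 0.22, hyperspectral sensor 0.17, anemometer 0.16 lead.
Taking the top-ratio sensors first gives 3×gas sampler + 2×UV sensor + 2×particulate counter for 136 (592 g).
Replace 3×gas sampler and 2×particulate counter with radiometer: the trade gains 3 net, giving 139 at 616 g.
Nothing else within 620 g beats 139.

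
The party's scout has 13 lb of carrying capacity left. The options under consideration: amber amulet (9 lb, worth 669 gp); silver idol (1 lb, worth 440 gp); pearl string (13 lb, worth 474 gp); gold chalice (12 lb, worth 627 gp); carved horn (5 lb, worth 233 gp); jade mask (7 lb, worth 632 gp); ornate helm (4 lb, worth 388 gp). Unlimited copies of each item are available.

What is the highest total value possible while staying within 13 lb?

5720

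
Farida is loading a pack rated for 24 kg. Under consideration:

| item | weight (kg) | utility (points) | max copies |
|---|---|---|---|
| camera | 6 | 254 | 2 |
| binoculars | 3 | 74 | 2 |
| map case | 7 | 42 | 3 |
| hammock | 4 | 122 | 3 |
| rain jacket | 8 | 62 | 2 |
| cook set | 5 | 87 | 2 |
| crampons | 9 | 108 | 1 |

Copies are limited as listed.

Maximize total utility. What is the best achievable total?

874

Density check — camera 42.33, hammock 30.50, binoculars 24.67, cook set 17.40 are the best per kg.
2×camera + 3×hammock uses 24 of the 24 kg and totals 874.
Every other selection either busts 24 kg or exceeds an availability limit or fails to beat 874.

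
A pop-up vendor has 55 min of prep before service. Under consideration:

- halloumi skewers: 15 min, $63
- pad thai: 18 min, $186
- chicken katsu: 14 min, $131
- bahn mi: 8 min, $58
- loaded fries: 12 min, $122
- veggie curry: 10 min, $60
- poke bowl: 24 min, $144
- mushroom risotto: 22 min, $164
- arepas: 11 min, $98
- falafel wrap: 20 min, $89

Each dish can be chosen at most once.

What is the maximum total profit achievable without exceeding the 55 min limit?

537

Taking pad thai + chicken katsu + loaded fries + arepas: 55 min used, 537 in profit.
Next best is pad thai + chicken katsu + loaded fries + veggie curry at 499 (54 min) — short by 38.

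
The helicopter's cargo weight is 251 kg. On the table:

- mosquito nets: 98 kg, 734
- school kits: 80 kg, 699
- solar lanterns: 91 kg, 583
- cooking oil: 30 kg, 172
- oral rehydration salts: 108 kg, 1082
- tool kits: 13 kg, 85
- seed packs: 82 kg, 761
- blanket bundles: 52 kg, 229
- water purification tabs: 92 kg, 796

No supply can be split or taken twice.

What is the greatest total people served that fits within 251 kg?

A density-first pass picks cooking oil + oral rehydration salts + tool kits + seed packs — 2100 at 233 kg.
Dropping seed packs frees 82 kg; slotting in water purification tabs (92 kg) lifts the total to 2135 at 243 kg.

2135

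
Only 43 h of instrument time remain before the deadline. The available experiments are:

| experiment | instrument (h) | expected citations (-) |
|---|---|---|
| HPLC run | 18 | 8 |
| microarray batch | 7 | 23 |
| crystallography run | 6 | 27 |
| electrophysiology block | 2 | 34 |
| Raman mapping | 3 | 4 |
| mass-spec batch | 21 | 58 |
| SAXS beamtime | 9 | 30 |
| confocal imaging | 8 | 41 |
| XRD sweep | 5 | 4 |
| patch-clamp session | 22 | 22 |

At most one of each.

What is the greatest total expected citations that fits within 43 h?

167

Filling by ratio: microarray batch + crystallography run + electrophysiology block + Raman mapping + SAXS beamtime + confocal imaging + XRD sweep for 163, with 3 h left unused.
The 18 h tied up in microarray batch and crystallography run and XRD sweep is better spent on mass-spec batch — total rises to 167 (43 h).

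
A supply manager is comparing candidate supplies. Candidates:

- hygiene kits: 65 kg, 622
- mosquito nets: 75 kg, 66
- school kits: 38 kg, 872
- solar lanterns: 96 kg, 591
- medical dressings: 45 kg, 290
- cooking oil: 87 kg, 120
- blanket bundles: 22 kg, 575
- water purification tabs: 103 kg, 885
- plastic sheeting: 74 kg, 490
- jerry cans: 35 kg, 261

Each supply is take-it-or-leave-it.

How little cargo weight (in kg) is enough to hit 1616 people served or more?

95

Need the lightest bundle worth ≥ 1616.
Taking school kits + blanket bundles + jerry cans gives 1708 (≥ 1616) for 95 kg.
Any bundle with less than 95 kg falls short of 1616.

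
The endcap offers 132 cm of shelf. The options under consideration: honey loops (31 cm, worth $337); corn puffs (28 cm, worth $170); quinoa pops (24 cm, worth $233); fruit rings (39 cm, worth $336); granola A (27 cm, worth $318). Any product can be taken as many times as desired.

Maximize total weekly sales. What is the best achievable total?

1505

Ranking by ratio (weekly sales/cm): granola A 11.78, honey loops 10.87, quinoa pops 9.71, fruit rings 8.62.
Quinoa pops + 4×granola A uses 132 of the 132 cm and totals 1505.
Nothing else within 132 cm beats 1505.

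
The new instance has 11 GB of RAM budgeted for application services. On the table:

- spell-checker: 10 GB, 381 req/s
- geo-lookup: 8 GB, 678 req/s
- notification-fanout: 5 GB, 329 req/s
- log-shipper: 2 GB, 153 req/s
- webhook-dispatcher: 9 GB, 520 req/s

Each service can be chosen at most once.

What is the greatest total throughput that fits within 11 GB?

831

Density check — geo-lookup 84.75, log-shipper 76.50, notification-fanout 65.80, webhook-dispatcher 57.78 are the best per GB.
Best packing: geo-lookup + log-shipper — 10 GB, 831 total.
Every other selection either busts 11 GB or fails to beat 831.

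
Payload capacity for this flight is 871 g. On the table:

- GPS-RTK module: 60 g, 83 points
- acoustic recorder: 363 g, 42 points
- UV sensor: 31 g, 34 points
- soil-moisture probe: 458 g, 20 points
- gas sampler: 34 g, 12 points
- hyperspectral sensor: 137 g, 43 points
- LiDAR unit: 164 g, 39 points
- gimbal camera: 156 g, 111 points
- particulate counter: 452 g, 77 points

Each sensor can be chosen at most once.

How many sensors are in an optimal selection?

Best achievable data value is 360.
GPS-RTK module + UV sensor + gas sampler + hyperspectral sensor + gimbal camera + particulate counter hits 360 at 870 g.
Every optimal selection uses 6 sensors.

6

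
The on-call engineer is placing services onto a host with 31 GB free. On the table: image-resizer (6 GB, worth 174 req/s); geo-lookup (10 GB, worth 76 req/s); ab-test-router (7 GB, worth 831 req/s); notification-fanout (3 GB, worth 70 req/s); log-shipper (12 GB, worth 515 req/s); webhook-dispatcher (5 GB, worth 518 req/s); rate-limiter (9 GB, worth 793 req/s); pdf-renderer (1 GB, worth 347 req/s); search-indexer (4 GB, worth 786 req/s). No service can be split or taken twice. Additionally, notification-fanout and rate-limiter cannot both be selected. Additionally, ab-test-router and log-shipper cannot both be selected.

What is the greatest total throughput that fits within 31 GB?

Best packing: ab-test-router + webhook-dispatcher + rate-limiter + pdf-renderer + search-indexer — 26 GB, 3275 total.
Runner-up image-resizer + ab-test-router + webhook-dispatcher + rate-limiter + search-indexer tops out at 3102.

3275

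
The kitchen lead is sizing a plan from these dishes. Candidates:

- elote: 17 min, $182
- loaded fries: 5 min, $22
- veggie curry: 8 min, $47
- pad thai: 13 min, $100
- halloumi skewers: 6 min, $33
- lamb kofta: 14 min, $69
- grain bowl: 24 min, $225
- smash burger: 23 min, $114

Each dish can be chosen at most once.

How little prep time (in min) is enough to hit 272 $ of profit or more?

Need the lightest bundle worth ≥ 272.
Taking elote + pad thai gives 282 (≥ 272) for 30 min.
No combination under 30 min hits 272.

30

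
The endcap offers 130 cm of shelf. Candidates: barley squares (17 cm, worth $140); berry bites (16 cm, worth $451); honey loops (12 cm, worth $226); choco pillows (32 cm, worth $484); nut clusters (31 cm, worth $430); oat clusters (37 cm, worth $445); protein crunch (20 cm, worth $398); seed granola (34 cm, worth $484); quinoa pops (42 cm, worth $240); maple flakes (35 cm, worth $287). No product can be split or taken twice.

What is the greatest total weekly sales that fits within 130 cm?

Taking the top-ratio products first gives berry bites + honey loops + choco pillows + protein crunch + seed granola for 2043 (114 cm).
Replace seed granola with barley squares + nut clusters: the trade gains 86 net, giving 2129 at 128 cm.
Nothing else within 130 cm beats 2129.

2129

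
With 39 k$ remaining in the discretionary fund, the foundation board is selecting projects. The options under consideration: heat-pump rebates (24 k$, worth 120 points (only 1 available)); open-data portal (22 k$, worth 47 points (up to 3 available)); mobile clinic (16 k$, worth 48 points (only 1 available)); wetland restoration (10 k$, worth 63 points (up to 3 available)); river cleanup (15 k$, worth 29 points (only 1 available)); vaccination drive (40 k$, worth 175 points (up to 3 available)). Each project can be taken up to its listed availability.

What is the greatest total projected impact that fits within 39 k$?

Best packing: 3×wetland restoration — 30 k$, 189 total.
No other feasible combination exceeds 189.

189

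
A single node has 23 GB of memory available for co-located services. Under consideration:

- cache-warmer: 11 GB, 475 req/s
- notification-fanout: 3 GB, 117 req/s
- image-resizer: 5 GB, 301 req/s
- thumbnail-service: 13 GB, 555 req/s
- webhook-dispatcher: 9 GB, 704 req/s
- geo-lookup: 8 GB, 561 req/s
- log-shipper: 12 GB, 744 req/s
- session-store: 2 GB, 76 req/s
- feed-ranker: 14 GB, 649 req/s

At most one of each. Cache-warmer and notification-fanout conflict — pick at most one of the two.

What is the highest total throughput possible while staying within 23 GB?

1566

Image-resizer + webhook-dispatcher + geo-lookup uses 22 of the 23 GB and totals 1566.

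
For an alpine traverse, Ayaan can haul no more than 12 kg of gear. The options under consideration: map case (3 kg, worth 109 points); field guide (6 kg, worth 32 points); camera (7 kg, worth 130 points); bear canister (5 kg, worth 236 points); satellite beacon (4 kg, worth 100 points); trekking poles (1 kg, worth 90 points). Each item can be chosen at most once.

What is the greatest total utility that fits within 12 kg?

Ranking by ratio (utility/kg): trekking poles 90.00, bear canister 47.20, map case 36.33, satellite beacon 25.00.
Greedy by ratio would take map case + bear canister + trekking poles: 9 kg used, total 435.
Replace trekking poles with satellite beacon: the trade gains 10 net, giving 445 at 12 kg.
An exhaustive check of the 64 subsets confirms 445.

445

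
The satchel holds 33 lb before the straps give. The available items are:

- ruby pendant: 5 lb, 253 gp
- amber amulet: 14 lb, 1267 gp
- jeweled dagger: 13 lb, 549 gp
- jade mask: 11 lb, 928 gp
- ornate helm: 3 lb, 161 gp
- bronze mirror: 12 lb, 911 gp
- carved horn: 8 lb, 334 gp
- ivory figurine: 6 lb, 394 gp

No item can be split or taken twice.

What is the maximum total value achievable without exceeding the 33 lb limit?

Density check — amber amulet 90.50, jade mask 84.36, bronze mirror 75.92 are the best per lb.
Filling by ratio: amber amulet + jade mask + ivory figurine for 2589, with 2 lb left unused.
The 6 lb tied up in ivory figurine is better spent on ruby pendant + ornate helm — total rises to 2609 (33 lb).
Runner-up amber amulet + jade mask + ivory figurine tops out at 2589.

2609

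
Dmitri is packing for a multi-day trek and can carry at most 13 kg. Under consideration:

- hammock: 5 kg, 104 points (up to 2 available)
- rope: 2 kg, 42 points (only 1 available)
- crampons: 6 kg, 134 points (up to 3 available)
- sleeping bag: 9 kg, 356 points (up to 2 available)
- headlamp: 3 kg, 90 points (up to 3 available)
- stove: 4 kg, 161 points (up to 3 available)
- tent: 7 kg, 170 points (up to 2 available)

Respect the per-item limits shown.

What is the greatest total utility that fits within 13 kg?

Greedy by ratio would take 3×stove: 12 kg used, total 483.
The 8 kg tied up in 2×stove is better spent on sleeping bag — total rises to 517 (13 kg).
Nothing else within 13 kg beats 517.

517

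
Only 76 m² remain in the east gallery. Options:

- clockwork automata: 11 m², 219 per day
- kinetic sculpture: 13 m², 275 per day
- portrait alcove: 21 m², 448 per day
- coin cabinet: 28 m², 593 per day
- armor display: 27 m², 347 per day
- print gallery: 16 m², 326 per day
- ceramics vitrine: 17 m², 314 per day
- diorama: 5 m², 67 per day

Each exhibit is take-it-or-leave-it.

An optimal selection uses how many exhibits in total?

4

Optimal total is 1586.
clockwork automata + portrait alcove + coin cabinet + print gallery hits 1586 at 76 m².
Every optimal selection uses 4 exhibits.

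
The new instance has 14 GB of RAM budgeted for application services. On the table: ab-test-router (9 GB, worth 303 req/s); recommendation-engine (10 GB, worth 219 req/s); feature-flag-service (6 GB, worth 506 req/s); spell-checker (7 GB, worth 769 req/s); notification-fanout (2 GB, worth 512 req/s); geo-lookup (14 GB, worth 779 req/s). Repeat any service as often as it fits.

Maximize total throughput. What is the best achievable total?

Best packing: 7×notification-fanout — 14 GB, 3584 total.
Every other selection either busts 14 GB or fails to beat 3584.

3584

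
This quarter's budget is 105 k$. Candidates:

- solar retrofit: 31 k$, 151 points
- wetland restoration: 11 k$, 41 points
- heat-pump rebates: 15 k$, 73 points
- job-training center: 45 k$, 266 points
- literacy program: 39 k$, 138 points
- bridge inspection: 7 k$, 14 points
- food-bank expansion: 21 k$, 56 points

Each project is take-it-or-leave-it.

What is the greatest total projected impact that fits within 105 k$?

Solar retrofit + wetland restoration + heat-pump rebates + job-training center uses 102 of the 105 k$ and totals 531.

531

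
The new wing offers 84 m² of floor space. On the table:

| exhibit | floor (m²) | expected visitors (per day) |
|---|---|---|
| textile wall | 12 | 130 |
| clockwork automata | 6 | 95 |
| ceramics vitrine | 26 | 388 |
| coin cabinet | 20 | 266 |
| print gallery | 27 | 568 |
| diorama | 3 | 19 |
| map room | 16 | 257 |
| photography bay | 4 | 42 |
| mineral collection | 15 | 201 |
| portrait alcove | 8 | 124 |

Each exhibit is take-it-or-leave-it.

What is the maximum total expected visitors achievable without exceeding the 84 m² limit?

Taking clockwork automata + ceramics vitrine + print gallery + map room + portrait alcove: 83 m² used, 1432 in expected visitors.
That's the maximum — no swap from here does better than 1432.

1432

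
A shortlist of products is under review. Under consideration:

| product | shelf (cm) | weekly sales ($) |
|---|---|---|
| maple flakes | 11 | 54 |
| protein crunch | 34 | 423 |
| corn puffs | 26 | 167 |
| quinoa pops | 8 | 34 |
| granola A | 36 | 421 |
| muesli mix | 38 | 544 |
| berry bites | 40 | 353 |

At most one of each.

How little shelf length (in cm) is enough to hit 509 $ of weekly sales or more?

Minimise cm subject to total weekly sales ≥ 509.
Taking muesli mix gives 544 (≥ 509) for 38 cm.
No combination under 38 cm hits 509.

38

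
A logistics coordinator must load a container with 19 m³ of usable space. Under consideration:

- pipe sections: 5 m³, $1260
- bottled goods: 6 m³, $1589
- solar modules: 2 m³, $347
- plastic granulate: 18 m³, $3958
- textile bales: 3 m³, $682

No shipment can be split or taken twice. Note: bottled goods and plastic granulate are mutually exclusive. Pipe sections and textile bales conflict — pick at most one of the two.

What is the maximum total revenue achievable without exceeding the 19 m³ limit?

3958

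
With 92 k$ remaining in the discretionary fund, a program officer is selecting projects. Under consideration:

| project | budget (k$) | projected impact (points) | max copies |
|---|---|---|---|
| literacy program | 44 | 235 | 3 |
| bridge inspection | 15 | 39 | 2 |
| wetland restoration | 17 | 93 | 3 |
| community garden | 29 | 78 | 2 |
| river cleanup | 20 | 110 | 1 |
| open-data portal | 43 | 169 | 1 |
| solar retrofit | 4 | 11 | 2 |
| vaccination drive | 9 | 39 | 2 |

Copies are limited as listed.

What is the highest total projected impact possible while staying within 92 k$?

Greedy by ratio would take 3×wetland restoration + river cleanup + 2×vaccination drive: 89 k$ used, total 467.
But 2×literacy program + solar retrofit fits in 92 k$ and reaches 481.

481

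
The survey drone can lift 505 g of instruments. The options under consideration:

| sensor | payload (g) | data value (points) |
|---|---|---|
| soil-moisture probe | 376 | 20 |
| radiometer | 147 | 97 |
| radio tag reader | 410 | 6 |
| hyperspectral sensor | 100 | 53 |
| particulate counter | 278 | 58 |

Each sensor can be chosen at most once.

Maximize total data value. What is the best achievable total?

Taking the top-ratio sensors first gives radiometer + hyperspectral sensor for 150 (247 g).
The 100 g tied up in hyperspectral sensor is better spent on particulate counter — total rises to 155 (425 g).
Next best is radiometer + hyperspectral sensor at 150 (247 g) — short by 5.

155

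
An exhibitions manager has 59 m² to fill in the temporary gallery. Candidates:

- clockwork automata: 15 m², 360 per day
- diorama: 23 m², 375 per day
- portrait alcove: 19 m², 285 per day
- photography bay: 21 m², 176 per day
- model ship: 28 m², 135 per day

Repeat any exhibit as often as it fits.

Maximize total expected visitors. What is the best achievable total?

1095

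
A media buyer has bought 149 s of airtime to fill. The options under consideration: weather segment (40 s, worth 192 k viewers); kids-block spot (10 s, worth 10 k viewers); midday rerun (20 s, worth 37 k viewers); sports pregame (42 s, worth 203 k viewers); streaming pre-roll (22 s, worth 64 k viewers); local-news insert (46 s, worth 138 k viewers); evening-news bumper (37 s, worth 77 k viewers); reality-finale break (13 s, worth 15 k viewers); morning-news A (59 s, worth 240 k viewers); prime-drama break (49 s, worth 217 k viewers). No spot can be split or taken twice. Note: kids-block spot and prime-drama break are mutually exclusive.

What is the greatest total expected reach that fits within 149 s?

649

Density check — sports pregame 4.83, weather segment 4.80, prime-drama break 4.43, morning-news A 4.07 are the best per s.
Filling by ratio: weather segment + sports pregame + reality-finale break + prime-drama break for 627, with 5 s left unused.
The 55 s tied up in sports pregame and reality-finale break is better spent on morning-news A — total rises to 649 (148 s).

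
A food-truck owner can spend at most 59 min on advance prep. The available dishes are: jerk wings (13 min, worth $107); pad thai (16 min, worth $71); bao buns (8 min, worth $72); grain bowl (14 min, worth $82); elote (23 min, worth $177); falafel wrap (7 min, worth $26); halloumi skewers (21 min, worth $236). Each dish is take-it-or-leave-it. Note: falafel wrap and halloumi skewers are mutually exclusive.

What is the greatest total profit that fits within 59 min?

520

By profit per min: halloumi skewers 11.24, bao buns 9.00, jerk wings 8.23 lead.
Taking the top-ratio dishes first gives jerk wings + bao buns + grain bowl + halloumi skewers for 497 (56 min).
Dropping bao buns and grain bowl frees 22 min; slotting in elote (23 min) lifts the total to 520 at 57 min.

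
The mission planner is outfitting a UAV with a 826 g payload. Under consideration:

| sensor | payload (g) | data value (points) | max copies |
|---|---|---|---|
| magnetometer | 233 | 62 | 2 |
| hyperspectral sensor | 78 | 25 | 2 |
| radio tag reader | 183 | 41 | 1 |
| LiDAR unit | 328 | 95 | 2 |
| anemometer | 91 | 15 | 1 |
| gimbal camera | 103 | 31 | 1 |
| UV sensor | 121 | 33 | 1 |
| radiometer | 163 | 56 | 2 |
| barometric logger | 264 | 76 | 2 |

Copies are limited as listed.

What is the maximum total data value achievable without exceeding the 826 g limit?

257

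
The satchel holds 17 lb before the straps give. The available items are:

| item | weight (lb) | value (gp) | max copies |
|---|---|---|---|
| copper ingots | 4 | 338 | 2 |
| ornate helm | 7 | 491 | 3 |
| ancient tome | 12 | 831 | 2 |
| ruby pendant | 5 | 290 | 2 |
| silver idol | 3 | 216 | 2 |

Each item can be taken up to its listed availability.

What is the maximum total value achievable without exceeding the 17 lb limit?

1261

Density check — copper ingots 84.50, silver idol 72.00, ornate helm 70.14, ancient tome 69.25 are the best per lb.
A density-first pass picks 2×copper ingots + 2×silver idol — 1108 at 14 lb.
Replace copper ingots with ornate helm: the trade gains 153 net, giving 1261 at 17 lb.
That's the maximum — no swap from here does better than 1261.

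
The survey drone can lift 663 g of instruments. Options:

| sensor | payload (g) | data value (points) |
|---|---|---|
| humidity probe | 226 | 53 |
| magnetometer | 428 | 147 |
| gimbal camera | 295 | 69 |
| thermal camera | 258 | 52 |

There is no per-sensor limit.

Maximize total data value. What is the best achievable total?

Density check — magnetometer 0.34, humidity probe 0.23, gimbal camera 0.23, thermal camera 0.20 are the best per g.
Best packing: humidity probe + magnetometer — 654 g, 200 total.
No other feasible combination exceeds 200.

200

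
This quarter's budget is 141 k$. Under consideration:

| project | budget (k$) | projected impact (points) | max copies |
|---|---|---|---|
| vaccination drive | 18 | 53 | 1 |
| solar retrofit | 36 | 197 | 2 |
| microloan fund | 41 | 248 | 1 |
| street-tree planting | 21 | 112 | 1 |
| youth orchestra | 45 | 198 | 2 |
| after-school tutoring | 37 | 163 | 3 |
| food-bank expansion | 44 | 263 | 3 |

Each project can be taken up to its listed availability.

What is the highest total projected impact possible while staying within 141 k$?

789

A density-first pass picks microloan fund + 2×food-bank expansion — 774 at 129 k$.
Dropping microloan fund frees 41 k$; slotting in food-bank expansion (44 k$) lifts the total to 789 at 132 k$.
Every other selection either busts 141 k$ or exceeds an availability limit or fails to beat 789.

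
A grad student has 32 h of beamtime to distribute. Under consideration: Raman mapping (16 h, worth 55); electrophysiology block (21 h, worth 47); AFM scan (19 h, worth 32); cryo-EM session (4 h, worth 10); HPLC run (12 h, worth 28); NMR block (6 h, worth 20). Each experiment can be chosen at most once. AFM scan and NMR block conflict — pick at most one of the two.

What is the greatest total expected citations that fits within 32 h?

Greedy by ratio would take Raman mapping + cryo-EM session + NMR block: 26 h used, total 85.
The 6 h tied up in NMR block is better spent on HPLC run — total rises to 93 (32 h).

93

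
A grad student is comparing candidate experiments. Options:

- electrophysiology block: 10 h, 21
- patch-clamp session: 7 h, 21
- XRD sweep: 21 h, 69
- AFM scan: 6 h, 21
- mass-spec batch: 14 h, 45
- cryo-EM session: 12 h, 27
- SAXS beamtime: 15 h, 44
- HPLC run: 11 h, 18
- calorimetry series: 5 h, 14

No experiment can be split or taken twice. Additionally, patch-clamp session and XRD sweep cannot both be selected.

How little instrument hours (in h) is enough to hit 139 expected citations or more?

Minimise h subject to total expected citations ≥ 139.
XRD sweep + AFM scan + mass-spec batch + calorimetry series: 149 expected citations at 46 h.
Any bundle with less than 46 h falls short of 139.

46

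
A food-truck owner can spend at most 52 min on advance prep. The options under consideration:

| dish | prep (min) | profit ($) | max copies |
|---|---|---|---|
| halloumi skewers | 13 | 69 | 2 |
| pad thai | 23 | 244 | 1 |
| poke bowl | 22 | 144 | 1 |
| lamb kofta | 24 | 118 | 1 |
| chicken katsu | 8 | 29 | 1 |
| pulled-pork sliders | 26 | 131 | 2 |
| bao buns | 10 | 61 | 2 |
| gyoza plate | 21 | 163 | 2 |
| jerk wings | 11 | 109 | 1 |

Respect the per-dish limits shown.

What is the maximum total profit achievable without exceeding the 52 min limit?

443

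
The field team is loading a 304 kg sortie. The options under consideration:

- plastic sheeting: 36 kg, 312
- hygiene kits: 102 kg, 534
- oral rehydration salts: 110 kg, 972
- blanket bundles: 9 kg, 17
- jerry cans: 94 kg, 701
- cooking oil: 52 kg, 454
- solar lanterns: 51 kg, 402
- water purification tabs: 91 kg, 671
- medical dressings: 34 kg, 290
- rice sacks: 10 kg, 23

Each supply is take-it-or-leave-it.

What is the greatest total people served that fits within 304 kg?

Ranking by ratio (people served/kg): oral rehydration salts 8.84, cooking oil 8.73, plastic sheeting 8.67, medical dressings 8.53.
A density-first pass picks plastic sheeting + oral rehydration salts + blanket bundles + cooking oil + solar lanterns + medical dressings + rice sacks — 2470 at 302 kg.
But oral rehydration salts + cooking oil + solar lanterns + water purification tabs fits in 304 kg and reaches 2499.

2499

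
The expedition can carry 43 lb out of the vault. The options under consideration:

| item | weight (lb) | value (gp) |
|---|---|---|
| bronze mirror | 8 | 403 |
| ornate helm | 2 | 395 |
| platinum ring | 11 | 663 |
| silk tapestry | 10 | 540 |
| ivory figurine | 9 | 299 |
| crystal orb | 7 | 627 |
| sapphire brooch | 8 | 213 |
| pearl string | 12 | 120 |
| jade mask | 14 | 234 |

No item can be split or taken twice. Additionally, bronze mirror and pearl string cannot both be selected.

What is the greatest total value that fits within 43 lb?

2628

By value per lb: ornate helm 197.50, crystal orb 89.57, platinum ring 60.27 lead.
Best packing: bronze mirror + ornate helm + platinum ring + silk tapestry + crystal orb — 38 lb, 2628 total.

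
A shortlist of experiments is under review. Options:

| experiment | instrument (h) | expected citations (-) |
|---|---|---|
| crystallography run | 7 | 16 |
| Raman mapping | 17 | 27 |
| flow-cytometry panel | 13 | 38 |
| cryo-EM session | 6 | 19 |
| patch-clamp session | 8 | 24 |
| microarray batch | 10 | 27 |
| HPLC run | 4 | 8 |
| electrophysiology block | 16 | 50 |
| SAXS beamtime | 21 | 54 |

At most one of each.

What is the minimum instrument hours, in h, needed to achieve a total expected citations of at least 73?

Need the lightest bundle worth ≥ 73.
patch-clamp session + electrophysiology block: 74 expected citations at 24 h.
Below 24 h the best achievable stays under 73.

24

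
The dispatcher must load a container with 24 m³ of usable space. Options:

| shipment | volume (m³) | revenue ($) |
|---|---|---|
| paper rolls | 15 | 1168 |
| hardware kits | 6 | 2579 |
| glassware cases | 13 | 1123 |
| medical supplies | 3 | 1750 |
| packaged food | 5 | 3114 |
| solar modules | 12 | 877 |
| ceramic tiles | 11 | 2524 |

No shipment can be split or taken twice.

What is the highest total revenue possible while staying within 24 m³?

Ranking by ratio (revenue/m³): packaged food 622.80, medical supplies 583.33, hardware kits 429.83.
The ratio heuristic lands on hardware kits + medical supplies + packaged food (7443) but leaves 10 m³ idle.
Dropping medical supplies frees 3 m³; slotting in ceramic tiles (11 m³) lifts the total to 8217 at 22 m³.
Every other selection either busts 24 m³ or fails to beat 8217.

8217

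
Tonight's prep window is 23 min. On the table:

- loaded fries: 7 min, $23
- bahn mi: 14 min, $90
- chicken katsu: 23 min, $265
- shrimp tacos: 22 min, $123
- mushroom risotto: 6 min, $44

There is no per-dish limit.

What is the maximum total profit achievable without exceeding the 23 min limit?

265

By profit per min: chicken katsu 11.52, mushroom risotto 7.33, bahn mi 6.43, shrimp tacos 5.59 lead.
Chicken katsu uses 23 of the 23 min and totals 265.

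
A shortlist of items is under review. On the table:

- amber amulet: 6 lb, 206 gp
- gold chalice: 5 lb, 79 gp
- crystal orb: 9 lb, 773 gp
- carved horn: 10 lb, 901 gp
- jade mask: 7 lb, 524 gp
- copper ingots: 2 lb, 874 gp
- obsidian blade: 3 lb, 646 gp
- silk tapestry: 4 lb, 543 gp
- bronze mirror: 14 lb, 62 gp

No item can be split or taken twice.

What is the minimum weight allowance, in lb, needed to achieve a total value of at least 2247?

Need the lightest bundle worth ≥ 2247.
crystal orb + copper ingots + obsidian blade: 2293 value at 14 lb.
No combination under 14 lb hits 2247.

14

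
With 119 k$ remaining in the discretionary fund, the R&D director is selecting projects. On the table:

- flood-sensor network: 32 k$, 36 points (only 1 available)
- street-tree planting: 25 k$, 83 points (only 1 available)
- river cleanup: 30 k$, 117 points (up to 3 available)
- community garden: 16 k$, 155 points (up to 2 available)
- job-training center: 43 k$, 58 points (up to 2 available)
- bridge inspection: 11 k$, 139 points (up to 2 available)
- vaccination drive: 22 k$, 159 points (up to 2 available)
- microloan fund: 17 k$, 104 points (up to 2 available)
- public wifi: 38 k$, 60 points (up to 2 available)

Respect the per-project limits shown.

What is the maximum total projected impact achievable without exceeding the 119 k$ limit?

1010

By projected impact per k$: bridge inspection 12.64, community garden 9.69, vaccination drive 7.23, microloan fund 6.12 lead.
Best packing: 2×community garden + 2×bridge inspection + 2×vaccination drive + microloan fund — 115 k$, 1010 total.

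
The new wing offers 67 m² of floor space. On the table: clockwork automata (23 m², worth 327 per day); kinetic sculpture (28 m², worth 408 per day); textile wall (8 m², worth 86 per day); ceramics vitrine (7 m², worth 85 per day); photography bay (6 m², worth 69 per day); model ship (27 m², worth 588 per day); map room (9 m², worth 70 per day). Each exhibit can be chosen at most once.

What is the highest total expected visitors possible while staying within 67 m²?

1086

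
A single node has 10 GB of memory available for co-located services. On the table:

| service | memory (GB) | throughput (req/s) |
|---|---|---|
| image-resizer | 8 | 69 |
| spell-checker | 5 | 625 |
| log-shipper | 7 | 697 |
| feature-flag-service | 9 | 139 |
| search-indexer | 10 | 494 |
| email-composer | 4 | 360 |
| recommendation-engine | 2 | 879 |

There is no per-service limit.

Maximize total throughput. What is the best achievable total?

4395

Taking 5×recommendation-engine: 10 GB used, 4395 in throughput.
No other feasible combination exceeds 4395.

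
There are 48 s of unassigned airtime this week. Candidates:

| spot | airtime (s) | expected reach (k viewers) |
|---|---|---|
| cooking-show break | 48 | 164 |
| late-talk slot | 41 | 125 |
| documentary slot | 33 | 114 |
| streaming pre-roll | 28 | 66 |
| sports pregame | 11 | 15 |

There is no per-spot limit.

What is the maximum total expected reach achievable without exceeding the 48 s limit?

164

By expected reach per s: documentary slot 3.45, cooking-show break 3.42, late-talk slot 3.05 lead.
A density-first pass picks documentary slot + sports pregame — 129 at 44 s.
Dropping documentary slot and sports pregame frees 44 s; slotting in cooking-show break (48 s) lifts the total to 164 at 48 s.
No other feasible combination exceeds 164.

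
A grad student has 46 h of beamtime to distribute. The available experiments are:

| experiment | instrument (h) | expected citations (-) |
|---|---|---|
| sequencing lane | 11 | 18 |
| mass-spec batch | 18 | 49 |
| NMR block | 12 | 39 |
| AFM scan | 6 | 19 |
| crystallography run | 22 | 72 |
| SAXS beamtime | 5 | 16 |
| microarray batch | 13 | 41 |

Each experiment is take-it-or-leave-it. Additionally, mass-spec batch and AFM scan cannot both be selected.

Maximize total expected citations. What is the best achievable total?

Ranking by ratio (expected citations/h): crystallography run 3.27, NMR block 3.25, SAXS beamtime 3.20, AFM scan 3.17.
The ratio heuristic lands on NMR block + AFM scan + crystallography run + SAXS beamtime (146) but leaves 1 h idle.
Dropping NMR block frees 12 h; slotting in microarray batch (13 h) lifts the total to 148 at 46 h.

148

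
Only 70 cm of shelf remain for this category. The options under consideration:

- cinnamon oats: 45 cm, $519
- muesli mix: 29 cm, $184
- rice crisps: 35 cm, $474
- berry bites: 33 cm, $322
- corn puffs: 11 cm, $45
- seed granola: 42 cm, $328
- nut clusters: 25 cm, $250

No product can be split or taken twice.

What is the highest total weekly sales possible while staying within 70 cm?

796

Density check — rice crisps 13.54, cinnamon oats 11.53, nut clusters 10.00, berry bites 9.76 are the best per cm.
Greedy by ratio would take rice crisps + nut clusters: 60 cm used, total 724.
Replace nut clusters with berry bites: the trade gains 72 net, giving 796 at 68 cm.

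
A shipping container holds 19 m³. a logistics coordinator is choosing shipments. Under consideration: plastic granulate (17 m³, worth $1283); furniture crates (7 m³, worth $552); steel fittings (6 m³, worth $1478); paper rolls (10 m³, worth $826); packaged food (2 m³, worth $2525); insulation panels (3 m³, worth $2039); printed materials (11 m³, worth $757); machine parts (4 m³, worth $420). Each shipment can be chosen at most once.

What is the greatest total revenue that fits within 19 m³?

The ratio heuristic lands on steel fittings + packaged food + insulation panels + machine parts (6462) but leaves 4 m³ idle.
Dropping machine parts frees 4 m³; slotting in furniture crates (7 m³) lifts the total to 6594 at 18 m³.
The closest alternative, steel fittings + packaged food + insulation panels + machine parts, reaches only 6462.

6594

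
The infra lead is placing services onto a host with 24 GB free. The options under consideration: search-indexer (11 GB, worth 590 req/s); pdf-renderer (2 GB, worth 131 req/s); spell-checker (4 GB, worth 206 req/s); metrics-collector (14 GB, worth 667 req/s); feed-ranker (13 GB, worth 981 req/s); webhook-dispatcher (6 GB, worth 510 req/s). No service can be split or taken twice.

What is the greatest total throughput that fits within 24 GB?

1697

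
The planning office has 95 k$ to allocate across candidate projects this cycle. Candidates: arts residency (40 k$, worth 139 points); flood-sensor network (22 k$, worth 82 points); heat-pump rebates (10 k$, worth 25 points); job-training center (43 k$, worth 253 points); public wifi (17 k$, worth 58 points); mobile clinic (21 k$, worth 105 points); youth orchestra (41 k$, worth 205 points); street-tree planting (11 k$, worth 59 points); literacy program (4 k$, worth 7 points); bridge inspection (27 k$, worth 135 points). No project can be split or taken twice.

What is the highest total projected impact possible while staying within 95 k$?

517

Density check — job-training center 5.88, street-tree planting 5.36, mobile clinic 5.00 are the best per k$.
The ratio heuristic lands on job-training center + public wifi + mobile clinic + street-tree planting (475) but leaves 3 k$ idle.
Replace public wifi and mobile clinic with youth orchestra: the trade gains 42 net, giving 517 at 95 k$.
That's the maximum — no swap from here does better than 517.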